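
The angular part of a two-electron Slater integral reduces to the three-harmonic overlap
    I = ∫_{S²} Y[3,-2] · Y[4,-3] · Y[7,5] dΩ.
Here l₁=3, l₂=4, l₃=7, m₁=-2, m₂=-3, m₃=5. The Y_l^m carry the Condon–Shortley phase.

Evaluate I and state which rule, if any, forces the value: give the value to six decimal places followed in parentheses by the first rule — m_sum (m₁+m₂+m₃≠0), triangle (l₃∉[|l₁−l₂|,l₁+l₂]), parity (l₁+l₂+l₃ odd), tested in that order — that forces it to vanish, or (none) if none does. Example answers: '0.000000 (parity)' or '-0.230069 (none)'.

-0.268170 (none)

Rules hold: Σm=0, L=14 even, 1≤7≤7.
N = 7·9·15 = 945
Δ = 0!·6!·8!/15! = 1/45045
Racah Σ t=0..0: t=0:+1/20736 = 1/20736
⇒ 3j(3 4 7; 0 0 0)² = 35/1287, sgn -1
Racah Σ t=0..0: t=0:+1/604800 = 1/604800
⇒ 3j(3 4 7; -2 -3 5)² = 16/455, sgn +1
4πI² = N·(3j₀)²·(3jₘ)² = 1680/1859
I = -1·√(0.903712/4π) = -0.26816989
No selection rule forces the value: the integral is nonzero (none).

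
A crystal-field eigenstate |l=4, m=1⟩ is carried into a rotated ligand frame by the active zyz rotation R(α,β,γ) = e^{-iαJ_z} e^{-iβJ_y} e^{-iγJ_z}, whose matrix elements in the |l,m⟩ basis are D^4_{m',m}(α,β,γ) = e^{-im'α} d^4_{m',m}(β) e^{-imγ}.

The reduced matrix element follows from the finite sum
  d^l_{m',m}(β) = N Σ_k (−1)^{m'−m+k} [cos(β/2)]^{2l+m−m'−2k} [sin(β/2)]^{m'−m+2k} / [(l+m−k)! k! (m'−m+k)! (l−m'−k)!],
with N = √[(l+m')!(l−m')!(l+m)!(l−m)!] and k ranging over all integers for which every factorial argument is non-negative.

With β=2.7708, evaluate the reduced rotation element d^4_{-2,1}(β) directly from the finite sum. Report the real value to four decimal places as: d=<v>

d=0.5739

d^4_{-2,1}(β=2.7708) via the finite sum:
c=cos(2.770800/2)=0.184336, s=sin(2.770800/2)=0.982863; N=√[2·720·120·6]=1018.233765
k∈{3,4,5} keeps every argument non-negative
  k=3: (−1)^0·1018.2338/(72)·0.1843^5·0.9829^3 = +0.002858
  k=4: (−1)^1·1018.2338/(48)·0.1843^3·0.9829^5 = -0.121872
  k=5: (−1)^2·1018.2338/(240)·0.1843^1·0.9829^7 = +0.692944
d^4_{-2,1}(2.7708) = +0.002858 -0.121872 +0.692944 = +0.573931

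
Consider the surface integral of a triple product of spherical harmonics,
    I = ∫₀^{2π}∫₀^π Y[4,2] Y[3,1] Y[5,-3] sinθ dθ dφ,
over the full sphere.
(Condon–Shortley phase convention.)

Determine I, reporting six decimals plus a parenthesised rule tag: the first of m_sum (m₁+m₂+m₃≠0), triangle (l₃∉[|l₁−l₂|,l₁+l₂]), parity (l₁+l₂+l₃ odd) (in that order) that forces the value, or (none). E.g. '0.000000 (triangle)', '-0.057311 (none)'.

Rules hold: Σm=0, L=12 even, 1≤5≤7.
N = 9·7·11 = 693
Δ = 2!·6!·4!/13! = 1/180180
Racah Σ t=0..2: t=0:+1/576 t=1:−1/144 t=2:+1/576 = -1/288
⇒ 3j(4 3 5; 0 0 0)² = 20/1001, sgn +1
Racah Σ t=0..2: t=0:+1/2304 t=1:−1/720 t=2:+1/5760 = -1/1280
⇒ 3j(4 3 5; 2 1 -3)² = 27/1430, sgn -1
4πI² = N·(3j₀)²·(3jₘ)² = 486/1859
I = -1·√(0.261431/4π) = -0.14423595
No selection rule forces the value: the integral is nonzero (none).

-0.144236 (none)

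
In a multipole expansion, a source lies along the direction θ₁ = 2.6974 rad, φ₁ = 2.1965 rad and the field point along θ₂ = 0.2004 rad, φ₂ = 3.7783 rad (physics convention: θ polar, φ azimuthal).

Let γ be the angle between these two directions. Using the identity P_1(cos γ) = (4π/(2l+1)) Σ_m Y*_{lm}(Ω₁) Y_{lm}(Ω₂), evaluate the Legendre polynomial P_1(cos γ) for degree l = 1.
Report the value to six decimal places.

-0.885828

Summing Y*_{l m}(θ₁,φ₁)·Y_{l m}(θ₂,φ₂) over m ∈ [−1, 1]; prefactor 4π/(2·1+1) = 4.188790:
  term(m=-1) = (-0.000112, -0.010210)   from Y*(Ω₁)=(-0.086953, 0.120342), Y(Ω₂)=(-0.055299, 0.040890)
  term(m=+0) = (-0.211251, -0.000000)   from Y*(Ω₁)=(-0.441187, -0.000000), Y(Ω₂)=(0.478824, 0.000000)
  term(m=+1) = (-0.000112, 0.010210)   from Y*(Ω₁)=(0.086953, 0.120342), Y(Ω₂)=(0.055299, 0.040890)
Σ over m = (-0.211476, 0.000000); ×(4π/3) → (-0.885828, 0.000000). Real part: -0.885828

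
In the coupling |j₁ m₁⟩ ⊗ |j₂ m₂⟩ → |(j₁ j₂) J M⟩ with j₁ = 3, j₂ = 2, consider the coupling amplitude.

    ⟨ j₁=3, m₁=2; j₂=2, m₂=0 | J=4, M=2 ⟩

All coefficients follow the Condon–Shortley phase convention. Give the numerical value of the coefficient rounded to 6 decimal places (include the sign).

j₁+j₂−J=1  J+j₁−j₂=5  J−j₁+j₂=3  j₁+j₂+J+1=10
(j₁±m₁, j₂±m₂, J±M) = (5,1,2,2,6,2)
P² = 8640/7
sum k=0..1:
  [0] +1/48 = 1/48
  [1] −1/240 = -1/240
S = 1/60
C² = P²·S² = 12/35 ; C = +0.585540

+√(12/35) = +0.585540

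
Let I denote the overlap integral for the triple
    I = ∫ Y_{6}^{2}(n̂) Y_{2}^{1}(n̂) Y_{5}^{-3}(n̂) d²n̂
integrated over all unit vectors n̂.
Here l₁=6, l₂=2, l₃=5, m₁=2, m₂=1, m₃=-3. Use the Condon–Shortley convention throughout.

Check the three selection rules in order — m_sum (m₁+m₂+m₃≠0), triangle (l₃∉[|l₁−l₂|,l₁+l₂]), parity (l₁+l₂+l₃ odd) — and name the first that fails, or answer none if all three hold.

azimuthal sum: 2 + 1 − 3 = 0  ✓
4 ≤ 5 ≤ 8 (triangle on l)  ✓
L = 6 + 2 + 5 = 13 (odd)  ✗

parity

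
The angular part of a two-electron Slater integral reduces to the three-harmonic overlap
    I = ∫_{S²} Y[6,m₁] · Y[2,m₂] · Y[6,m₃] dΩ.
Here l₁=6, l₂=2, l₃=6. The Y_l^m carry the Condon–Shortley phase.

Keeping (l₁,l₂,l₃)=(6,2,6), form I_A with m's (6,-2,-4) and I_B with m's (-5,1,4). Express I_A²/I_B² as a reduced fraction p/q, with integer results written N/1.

Same 6,2,6: normalisation and zero-m 3j drop out of the ratio.
A: Δ: 2! 10! 2! / 15! → 1/90090; sum: t=0:+1/14515200 = 1/14515200; 3j²(6 2 6; 6 -2 -4) = Δ·Π!·Σ² = 2/455  (sign +1)
B: Δ: 2! 10! 2! / 15! → 1/90090; sum: t=1:−1/7257600 t=2:+1/725760 = 1/806400; 3j²(6 2 6; -5 1 4) = Δ·Π!·Σ² = 27/910  (sign +1)
I_A²/I_B² = (2/455)/(27/910) = 4/27

4/27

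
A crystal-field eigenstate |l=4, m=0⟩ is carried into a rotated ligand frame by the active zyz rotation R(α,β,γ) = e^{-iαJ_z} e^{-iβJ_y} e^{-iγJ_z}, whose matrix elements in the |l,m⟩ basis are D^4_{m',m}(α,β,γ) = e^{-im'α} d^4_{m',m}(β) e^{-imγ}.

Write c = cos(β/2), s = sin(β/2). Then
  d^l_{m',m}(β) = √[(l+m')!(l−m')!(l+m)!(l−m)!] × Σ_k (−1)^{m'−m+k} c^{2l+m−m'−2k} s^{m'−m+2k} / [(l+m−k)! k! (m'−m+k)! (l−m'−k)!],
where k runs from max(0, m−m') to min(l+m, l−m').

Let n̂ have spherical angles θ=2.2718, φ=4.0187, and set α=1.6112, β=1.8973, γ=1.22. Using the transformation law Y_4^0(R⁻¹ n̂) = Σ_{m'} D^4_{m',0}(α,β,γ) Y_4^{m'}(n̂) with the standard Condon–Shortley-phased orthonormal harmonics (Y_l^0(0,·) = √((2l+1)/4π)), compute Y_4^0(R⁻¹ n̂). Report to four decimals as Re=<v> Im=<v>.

Need the full column D^4_{m',0} for m'=−4..4 at α=1.6112, β=1.8973, γ=1.2200.
cos(β/2)=0.582781, sin(β/2)=0.812629
d^4_{-4,0}: single k=4 term ⇒ +0.420862;  D = +0.415378+0.067722i
d^4_{-3,0}: k∈[3..4] ⇒ +0.426842 -0.829932 = -0.403089;  D = -0.048739+0.400132i
d^4_{-2,0}: k∈[2..4] ⇒ +0.245435 -1.272568 +0.927870 = -0.099262;  D = +0.098939+0.008012i
d^4_{-1,0}: k∈[1..4] ⇒ +0.082974 -0.967987 +1.882108 -0.609913 = +0.387182;  D = -0.015639+0.386866i
d^4_{0,0}: k∈[0..4] ⇒ +0.013306 -0.413939 +1.810895 -1.564897 +0.190169 = +0.035535;  D = +0.035535+0.000000i
d^4_{1,0}: k∈[0..3] ⇒ -0.082974 +0.967987 -1.882108 +0.609913 = -0.387182;  D = +0.015639+0.386866i
d^4_{2,0}: k∈[0..2] ⇒ +0.245435 -1.272568 +0.927870 = -0.099262;  D = +0.098939-0.008012i
d^4_{3,0}: k∈[0..1] ⇒ -0.426842 +0.829932 = +0.403089;  D = +0.048739+0.400132i
d^4_{4,0}: single k=0 term ⇒ +0.420862;  D = +0.415378-0.067722i
Y_4^{m'}(θ=2.2718,φ=4.0187) and Σ D·Y over m':
  (+0.4154+0.0677i)·(-0.1409+0.0541i)  (-0.0487+0.4001i)·(-0.3144-0.1760i)  (+0.0989+0.0080i)·(-0.0681-0.3673i)  (-0.0156+0.3869i)·(-0.0131+0.0158i)  (+0.0355+0.0000i)·(-0.3621+0.0000i)  (+0.0156+0.3869i)·(+0.0131+0.0158i)  (+0.0989-0.0080i)·(-0.0681+0.3673i)  (+0.0487+0.4001i)·(+0.3144-0.1760i)  (+0.4154-0.0677i)·(-0.1409-0.0541i)
Y_4^0(R⁻¹ n̂) = +0.014842-0.000000i

Re=0.0148 Im=0.0000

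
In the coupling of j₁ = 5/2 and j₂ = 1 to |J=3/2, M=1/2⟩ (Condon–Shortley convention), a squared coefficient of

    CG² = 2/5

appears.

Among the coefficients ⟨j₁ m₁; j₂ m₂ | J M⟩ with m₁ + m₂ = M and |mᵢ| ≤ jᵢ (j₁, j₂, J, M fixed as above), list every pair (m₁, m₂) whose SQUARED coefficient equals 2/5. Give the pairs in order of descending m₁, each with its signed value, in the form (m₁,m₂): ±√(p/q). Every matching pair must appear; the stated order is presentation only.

(3/2,-1): +√(2/5); (1/2,0): −√(2/5)

Admissible pairs with m₁+m₂ = M = 1/2: (-1/2,1), (1/2,0), (3/2,-1)
  (m₁,m₂)=(3/2,-1): CG² = 2/5, CG = +√(2/5)   ← matches the target
  (m₁,m₂)=(1/2,0): CG² = 2/5, CG = −√(2/5)   ← matches the target
  (m₁,m₂)=(-1/2,1): CG² = 1/5, CG = +√(1/5)
Pairs with CG² = 2/5: (3/2,-1): +√(2/5); (1/2,0): −√(2/5)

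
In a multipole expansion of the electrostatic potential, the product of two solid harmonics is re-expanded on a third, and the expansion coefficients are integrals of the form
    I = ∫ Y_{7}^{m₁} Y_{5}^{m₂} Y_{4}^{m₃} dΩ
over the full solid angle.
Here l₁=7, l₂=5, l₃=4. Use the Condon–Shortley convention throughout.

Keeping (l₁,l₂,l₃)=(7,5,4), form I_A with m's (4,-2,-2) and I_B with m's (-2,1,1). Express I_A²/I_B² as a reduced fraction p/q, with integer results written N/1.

Same 7,5,4: normalisation and zero-m 3j drop out of the ratio.
A: Δ: 8! 6! 2! / 17! → 1/6126120; sum: t=1:−1/483840 t=2:+1/172800 t=3:−1/1036800 = 1/362880; 3j²(7 5 4; 4 -2 -2) = Δ·Π!·Σ² = 20/1547  (sign +1)
B: Δ: 8! 6! 2! / 17! → 1/6126120; sum: t=4:+1/138240 t=5:−1/34560 t=6:+1/103680 = -1/82944; 3j²(7 5 4; -2 1 1) = Δ·Π!·Σ² = 125/9724  (sign +1)
I_A²/I_B² = (20/1547)/(125/9724) = 176/175

176/175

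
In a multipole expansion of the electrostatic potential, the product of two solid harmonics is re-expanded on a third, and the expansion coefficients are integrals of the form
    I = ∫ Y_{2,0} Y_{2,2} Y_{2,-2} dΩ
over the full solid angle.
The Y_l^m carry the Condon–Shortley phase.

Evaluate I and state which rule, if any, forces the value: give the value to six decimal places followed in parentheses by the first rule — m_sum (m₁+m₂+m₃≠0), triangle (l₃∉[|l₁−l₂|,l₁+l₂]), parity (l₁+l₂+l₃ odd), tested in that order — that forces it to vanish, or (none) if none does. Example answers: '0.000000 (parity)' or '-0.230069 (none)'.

m-sum 0 ✓  L=6 even ✓  0≤2≤4 ✓
Π(2lᵢ+1) = 5×5×5 = 125
triangle coeff Δ(2,2,2) = 1/630
Σ_t [0,2]: t=0:+1/8 t=1:−1/1 t=2:+1/8 = -3/4
(3j)²=2/35 [(2 2 2; 0 0 0)], sign=-1
Σ_t [2,2]: t=2:+1/8 = 1/8
(3j)²=2/35 [(2 2 2; 0 2 -2)], sign=+1
⇒ 4πI² = 20/49
I = (-1)√(20/49/(4π)) = -0.18022375
No selection rule forces the value: the integral is nonzero (none).

-0.180224 (none)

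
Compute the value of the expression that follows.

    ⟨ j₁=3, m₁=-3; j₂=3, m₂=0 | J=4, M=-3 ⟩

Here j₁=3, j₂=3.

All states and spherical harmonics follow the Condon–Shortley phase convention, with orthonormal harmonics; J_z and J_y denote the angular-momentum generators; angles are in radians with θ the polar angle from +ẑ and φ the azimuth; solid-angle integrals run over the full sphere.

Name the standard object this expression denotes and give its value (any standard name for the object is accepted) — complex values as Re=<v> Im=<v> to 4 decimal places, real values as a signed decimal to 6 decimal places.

This is a Clebsch–Gordan (vector-coupling) coefficient.
√[9·2!4!4!/11! · 0!6!3!3!1!7!] = √(373248/11)
  +(−1)^2/∏(2,0,4,1,0,3)! = 1/288  (running 1/288)
⟨..|..⟩ = √(373248/11)·(1/288) = +0.639602

Clebsch–Gordan coefficient, +√(9/22) ≈ +0.639602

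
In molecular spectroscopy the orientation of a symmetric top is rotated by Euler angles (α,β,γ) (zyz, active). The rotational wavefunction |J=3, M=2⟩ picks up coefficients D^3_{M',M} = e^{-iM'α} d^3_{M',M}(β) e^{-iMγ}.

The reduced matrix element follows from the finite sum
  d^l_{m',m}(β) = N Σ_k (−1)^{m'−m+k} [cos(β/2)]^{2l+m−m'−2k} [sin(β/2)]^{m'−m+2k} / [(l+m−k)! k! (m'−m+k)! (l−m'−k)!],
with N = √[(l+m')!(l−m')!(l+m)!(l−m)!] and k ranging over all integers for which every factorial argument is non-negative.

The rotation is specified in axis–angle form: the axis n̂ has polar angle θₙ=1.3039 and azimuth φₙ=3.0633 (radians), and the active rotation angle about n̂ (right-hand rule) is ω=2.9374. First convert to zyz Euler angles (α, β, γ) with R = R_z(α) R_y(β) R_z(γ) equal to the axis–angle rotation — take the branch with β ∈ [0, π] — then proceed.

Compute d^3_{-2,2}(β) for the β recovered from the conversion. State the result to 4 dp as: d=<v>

Axis–angle → zyz. n̂ = (sinθₙcosφₙ, sinθₙsinφₙ, cosθₙ) = (-0.961639, +0.075444, +0.263739), ω = 2.9374.
R = I cosω + sinω [n̂]ₓ + (1−cosω) n̂n̂ᵀ gives
  R = [+0.851063, -0.197072, -0.486676; -0.090112, -0.967960, +0.234379; -0.517273, -0.155617, -0.841554]
β = atan2(√(R₁₃²+R₂₃²), R₃₃) = 2.570949; α = atan2(R₂₃, R₁₃) mod 2π = 2.692780; γ = atan2(R₃₂, −R₃₁) mod 2π = 5.990958
d^3_{-2,2}(β=2.5709) via the finite sum:
With c≡cos(β/2)=0.281466 and s≡sin(β/2)=0.959571, N=[1·120·120·1]^{1/2}=120.000000
The bounds max(0,m−m')=4 and min(l+m,l−m')=5 give 2 terms
  k=4: (−1)^0·120.0000/(24)·0.2815^2·0.9596^4 = +0.335839
  k=5: (−1)^1·120.0000/(120)·0.2815^0·0.9596^6 = -0.780662
d^3_{-2,2}(2.5709) = +0.335839 -0.780662 = -0.444823

d=-0.4448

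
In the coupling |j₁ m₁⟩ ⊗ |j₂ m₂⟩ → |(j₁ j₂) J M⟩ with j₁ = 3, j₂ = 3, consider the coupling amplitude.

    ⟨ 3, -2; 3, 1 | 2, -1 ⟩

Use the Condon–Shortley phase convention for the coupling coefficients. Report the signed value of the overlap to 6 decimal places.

-0.422577

√[5·4!2!2!/9! · 1!5!4!2!1!3!] = √(320/7)
  +(−1)^3/∏(3,1,2,1,0,1)! = -1/12  (running -1/12)
  +(−1)^4/∏(4,0,1,0,1,2)! = 1/48  (running -1/16)
⟨..|..⟩ = √(320/7)·(-1/16) = -0.422577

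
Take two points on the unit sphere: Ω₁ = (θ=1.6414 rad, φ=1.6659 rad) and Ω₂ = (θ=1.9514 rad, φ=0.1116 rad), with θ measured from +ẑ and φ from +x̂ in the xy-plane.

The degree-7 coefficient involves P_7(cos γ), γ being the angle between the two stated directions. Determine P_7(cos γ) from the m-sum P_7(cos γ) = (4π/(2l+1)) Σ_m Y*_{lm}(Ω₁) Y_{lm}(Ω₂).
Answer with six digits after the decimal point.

-0.089344

Summing Y*_{l m}(θ₁,φ₁)·Y_{l m}(θ₂,φ₂) over m ∈ [−7, 7]; prefactor 4π/(2·7+1) = 0.837758:
  term(m=-7) = -0.016835-0.145145i   from Y*(Ω₁)=+0.303493-0.386458i, Y(Ω₂)=+0.211146-0.209381i
  term(m=-6) = -0.057601+0.005720i   from Y*(Ω₁)=+0.109426+0.070235i, Y(Ω₂)=-0.349047+0.276307i
  term(m=-5) = -0.005612-0.067889i   from Y*(Ω₁)=+0.155165-0.301333i, Y(Ω₂)=+0.170497-0.106419i
  term(m=-4) = +0.036675-0.002424i   from Y*(Ω₁)=+0.139696+0.055864i, Y(Ω₂)=+0.220359-0.105469i
  term(m=-3) = +0.004355+0.087923i   from Y*(Ω₁)=+0.082677-0.281872i, Y(Ω₂)=-0.283044+0.098470i
  term(m=-2) = -0.020220+0.000667i   from Y*(Ω₁)=+0.155901+0.030016i, Y(Ω₂)=-0.124267+0.028206i
  term(m=-1) = -0.001442-0.087411i   from Y*(Ω₁)=+0.026261-0.275296i, Y(Ω₂)=+0.314157-0.035206i
  term(m=+0) = +0.014716+0.000000i   from Y*(Ω₁)=+0.161130-0.000000i, Y(Ω₂)=+0.091327+0.000000i
  term(m=+1) = -0.001442+0.087411i   from Y*(Ω₁)=-0.026261-0.275296i, Y(Ω₂)=-0.314157-0.035206i
  term(m=+2) = -0.020220-0.000667i   from Y*(Ω₁)=+0.155901-0.030016i, Y(Ω₂)=-0.124267-0.028206i
  term(m=+3) = +0.004355-0.087923i   from Y*(Ω₁)=-0.082677-0.281872i, Y(Ω₂)=+0.283044+0.098470i
  term(m=+4) = +0.036675+0.002424i   from Y*(Ω₁)=+0.139696-0.055864i, Y(Ω₂)=+0.220359+0.105469i
  term(m=+5) = -0.005612+0.067889i   from Y*(Ω₁)=-0.155165-0.301333i, Y(Ω₂)=-0.170497-0.106419i
  term(m=+6) = -0.057601-0.005720i   from Y*(Ω₁)=+0.109426-0.070235i, Y(Ω₂)=-0.349047-0.276307i
  term(m=+7) = -0.016835+0.145145i   from Y*(Ω₁)=-0.303493-0.386458i, Y(Ω₂)=-0.211146-0.209381i
Accumulated sum -0.106647+0.000000i; after 4π/(2l+1) scaling, -0.089344+0.000000i ⇒ P_7 = -0.089344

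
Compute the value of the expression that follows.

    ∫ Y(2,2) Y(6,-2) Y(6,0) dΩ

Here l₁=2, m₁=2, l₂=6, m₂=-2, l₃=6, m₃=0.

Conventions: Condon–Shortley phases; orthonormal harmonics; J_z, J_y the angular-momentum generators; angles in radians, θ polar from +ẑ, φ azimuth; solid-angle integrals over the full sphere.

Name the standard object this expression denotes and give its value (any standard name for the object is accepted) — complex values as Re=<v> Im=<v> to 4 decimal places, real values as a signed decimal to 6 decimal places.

Gaunt coefficient, -0.191909

This is a Gaunt coefficient — the integral of a triple product of spherical harmonics over the sphere.
Checks pass: Σm=0; 14 even; l₃=6∈[4,8].
(2·2+1)(2·6+1)(2·6+1) = 845
Δ: 2! 2! 10! / 15! → 1/90090
sum: t=0:+1/69120 t=1:−1/14400 t=2:+1/69120 = -7/172800
3j²(2 6 6; 0 0 0) = Δ·Π!·Σ² = 14/715  (sign -1)
sum: t=0:+1/69120 = 1/69120
3j²(2 6 6; 2 -2 0) = Δ·Π!·Σ² = 4/143  (sign +1)
combine: 4πI² = 845·14/715·4/143 = 56/121
take √, sign -1: I = -0.19190947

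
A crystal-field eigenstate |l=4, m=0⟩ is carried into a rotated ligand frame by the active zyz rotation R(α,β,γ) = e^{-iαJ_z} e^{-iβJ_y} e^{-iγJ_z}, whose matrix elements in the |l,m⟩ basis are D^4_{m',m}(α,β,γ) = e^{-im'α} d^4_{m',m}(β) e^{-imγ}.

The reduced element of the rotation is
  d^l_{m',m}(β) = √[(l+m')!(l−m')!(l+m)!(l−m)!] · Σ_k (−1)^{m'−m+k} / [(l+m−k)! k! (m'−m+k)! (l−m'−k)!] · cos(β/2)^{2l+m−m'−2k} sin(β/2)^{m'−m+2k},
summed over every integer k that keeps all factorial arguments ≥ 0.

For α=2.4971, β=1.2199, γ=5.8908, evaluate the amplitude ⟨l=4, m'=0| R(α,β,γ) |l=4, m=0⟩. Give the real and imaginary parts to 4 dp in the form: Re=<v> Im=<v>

D^4_{0,0}(2.4971,1.2199,5.8908) = e^{-i·0·2.4971}·d^4_{0,0}(1.2199)·e^{-i·0·5.8908}. Compute d first:
Half-angle: c=0.819677, s=0.572826. N=√(24·24·24·24)=576.000000
The bounds max(0,m−m')=0 and min(l+m,l−m')=4 give 5 terms
  k=0: (−1)^0·576.0000/(576)·0.8197^8·0.5728^0 = +0.203770
  k=1: (−1)^1·576.0000/(36)·0.8197^6·0.5728^2 = -1.592288
  k=2: (−1)^2·576.0000/(16)·0.8197^4·0.5728^4 = +1.749706
  k=3: (−1)^3·576.0000/(36)·0.8197^2·0.5728^6 = -0.379790
  k=4: (−1)^4·576.0000/(576)·0.8197^0·0.5728^8 = +0.011593
d^4_{0,0}(1.2199) = +0.203770 -1.592288 +1.749706 -0.379790 +0.011593 = -0.007009
Phases: e^{-i·(0)·2.4971}=+1.000000+0.000000i, e^{-i·(0)·5.8908}=+1.000000+0.000000i ⇒ D=-0.007009+0.000000i

Re=-0.0070 Im=0.0000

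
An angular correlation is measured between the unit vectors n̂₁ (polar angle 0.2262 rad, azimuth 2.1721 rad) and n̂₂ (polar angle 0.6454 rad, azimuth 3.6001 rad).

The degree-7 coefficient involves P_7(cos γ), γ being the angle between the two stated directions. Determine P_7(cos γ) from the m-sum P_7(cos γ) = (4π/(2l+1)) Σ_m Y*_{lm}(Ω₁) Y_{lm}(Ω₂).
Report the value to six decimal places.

-0.230682

Term-by-term m-sum for l=7 (normalisation 4π/15 = 0.837758):
  term(m=-7) = (-0.000000, 0.000000)   from Y*(Ω₁)=(-0.000013, 0.000007), Y(Ω₂)=(0.014215, -0.000968)
  term(m=-6) = (-0.000011, -0.000012)   from Y*(Ω₁)=(0.000207, 0.000104), Y(Ω₂)=(-0.065468, -0.026953)
  term(m=-5) = (0.000326, -0.000376)   from Y*(Ω₁)=(-0.000318, -0.002341), Y(Ω₂)=(0.139292, 0.158259)
  term(m=-4) = (0.005783, 0.003716)   from Y*(Ω₁)=(-0.012529, 0.011358), Y(Ω₂)=(-0.105770, -0.392486)
  term(m=-3) = (-0.016540, 0.036218)   from Y*(Ω₁)=(0.084146, 0.019979), Y(Ω₂)=(-0.089330, 0.451628)
  term(m=-2) = (-0.039971, -0.011736)   from Y*(Ω₁)=(-0.109061, -0.282702), Y(Ω₂)=(0.083616, -0.109133)
  term(m=-1) = (-0.030976, 0.215451)   from Y*(Ω₁)=(-0.358363, 0.522356), Y(Ω₂)=(0.308121, -0.152086)
  term(m=+0) = (-0.112577, 0.000000)   from Y*(Ω₁)=(0.438099, -0.000000), Y(Ω₂)=(-0.256968, 0.000000)
  term(m=+1) = (-0.030976, -0.215451)   from Y*(Ω₁)=(0.358363, 0.522356), Y(Ω₂)=(-0.308121, -0.152086)
  term(m=+2) = (-0.039971, 0.011736)   from Y*(Ω₁)=(-0.109061, 0.282702), Y(Ω₂)=(0.083616, 0.109133)
  term(m=+3) = (-0.016540, -0.036218)   from Y*(Ω₁)=(-0.084146, 0.019979), Y(Ω₂)=(0.089330, 0.451628)
  term(m=+4) = (0.005783, -0.003716)   from Y*(Ω₁)=(-0.012529, -0.011358), Y(Ω₂)=(-0.105770, 0.392486)
  term(m=+5) = (0.000326, 0.000376)   from Y*(Ω₁)=(0.000318, -0.002341), Y(Ω₂)=(-0.139292, 0.158259)
  term(m=+6) = (-0.000011, 0.000012)   from Y*(Ω₁)=(0.000207, -0.000104), Y(Ω₂)=(-0.065468, 0.026953)
  term(m=+7) = (-0.000000, -0.000000)   from Y*(Ω₁)=(0.000013, 0.000007), Y(Ω₂)=(-0.014215, -0.000968)
Accumulated sum (-0.275356, -0.000000); after 4π/(2l+1) scaling, (-0.230682, -0.000000) ⇒ P_7 = -0.230682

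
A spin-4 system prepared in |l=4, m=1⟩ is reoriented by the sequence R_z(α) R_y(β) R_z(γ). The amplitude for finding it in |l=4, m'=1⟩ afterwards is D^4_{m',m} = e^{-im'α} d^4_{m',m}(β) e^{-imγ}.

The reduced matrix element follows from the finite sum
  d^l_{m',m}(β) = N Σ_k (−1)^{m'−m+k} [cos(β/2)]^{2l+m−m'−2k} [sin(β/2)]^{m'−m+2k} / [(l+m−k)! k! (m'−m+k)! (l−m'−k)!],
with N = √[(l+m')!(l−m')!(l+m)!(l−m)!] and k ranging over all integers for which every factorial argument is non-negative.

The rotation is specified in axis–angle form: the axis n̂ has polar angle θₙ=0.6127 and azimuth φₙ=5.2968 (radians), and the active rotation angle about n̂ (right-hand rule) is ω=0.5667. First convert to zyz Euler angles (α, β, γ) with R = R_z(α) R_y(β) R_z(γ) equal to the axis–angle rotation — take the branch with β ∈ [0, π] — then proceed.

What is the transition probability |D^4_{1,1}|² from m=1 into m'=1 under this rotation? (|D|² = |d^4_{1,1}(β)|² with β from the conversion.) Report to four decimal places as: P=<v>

P=0.3147

Axis–angle → zyz. n̂ = (sinθₙcosφₙ, sinθₙsinφₙ, cosθₙ) = (+0.317276, -0.479637, +0.818098), ω = 0.5667.
R = I cosω + sinω [n̂]ₓ + (1−cosω) n̂n̂ᵀ gives
  R = [+0.859413, -0.462985, -0.216918; +0.415408, +0.879639, -0.231669; +0.298069, +0.108990, +0.948302]
β = atan2(√(R₁₃²+R₂₃²), R₃₃) = 0.322955; α = atan2(R₂₃, R₁₃) mod 2π = 3.959863; γ = atan2(R₃₂, −R₃₁) mod 2π = 2.791041
Split into d^4_{1,1}(β=0.3230) × two z-phases.
Half-angle: c=0.986991, s=0.160777. N=√(120·6·120·6)=720.000000
k∈{0,1,2,3} keeps every argument non-negative
  k=0: (−1)^0·720.0000/(720)·0.9870^8·0.1608^0 = +0.900544
  k=1: (−1)^1·720.0000/(48)·0.9870^6·0.1608^2 = -0.358440
  k=2: (−1)^2·720.0000/(24)·0.9870^4·0.1608^4 = +0.019022
  k=3: (−1)^3·720.0000/(72)·0.9870^2·0.1608^6 = -0.000168
d^4_{1,1}(0.3230) = +0.900544 -0.358440 +0.019022 -0.000168 = +0.560958
|D^4_{1,1}|² = |d^4_{1,1}(β)|² = (+0.560958)² = 0.314674 (the z-rotation phases have unit modulus)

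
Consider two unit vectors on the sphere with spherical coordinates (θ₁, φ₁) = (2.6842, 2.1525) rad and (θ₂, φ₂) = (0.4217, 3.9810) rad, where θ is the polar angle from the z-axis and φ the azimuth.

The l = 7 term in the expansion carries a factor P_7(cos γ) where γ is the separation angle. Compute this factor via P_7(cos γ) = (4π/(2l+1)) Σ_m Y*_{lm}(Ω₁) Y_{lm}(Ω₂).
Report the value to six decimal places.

Addition theorem: P_7(cos γ) = (4π/15) Σ_m Y*_{lm}(Ω₁) Y_{lm}(Ω₂), m = −7…7:
  term(m=-7) = +0.000002-0.000000i   from Y*(Ω₁)=-0.001313+0.000979i, Y(Ω₂)=-0.000884-0.000381i
  term(m=-6) = +0.000002-0.000100i   from Y*(Ω₁)=-0.011702-0.004253i, Y(Ω₂)=+0.002556+0.007610i
  term(m=-5) = -0.002320-0.000673i   from Y*(Ω₁)=-0.013472-0.056752i, Y(Ω₂)=+0.020406-0.036028i
  term(m=-4) = -0.014128+0.023570i   from Y*(Ω₁)=+0.128239-0.136004i, Y(Ω₂)=-0.143588+0.031512i
  term(m=-3) = +0.101253+0.103773i   from Y*(Ω₁)=+0.399127+0.070287i, Y(Ω₂)=+0.290466+0.208848i
  term(m=-2) = +0.245312-0.138964i   from Y*(Ω₁)=+0.207338+0.480472i, Y(Ω₂)=-0.058084-0.535629i
  term(m=-1) = -0.014887-0.056484i   from Y*(Ω₁)=-0.103708+0.157705i, Y(Ω₂)=-0.206699+0.230326i
  term(m=+0) = -0.141800+0.000000i   from Y*(Ω₁)=+0.411382-0.000000i, Y(Ω₂)=-0.344691+0.000000i
  term(m=+1) = -0.014887+0.056484i   from Y*(Ω₁)=+0.103708+0.157705i, Y(Ω₂)=+0.206699+0.230326i
  term(m=+2) = +0.245312+0.138964i   from Y*(Ω₁)=+0.207338-0.480472i, Y(Ω₂)=-0.058084+0.535629i
  term(m=+3) = +0.101253-0.103773i   from Y*(Ω₁)=-0.399127+0.070287i, Y(Ω₂)=-0.290466+0.208848i
  term(m=+4) = -0.014128-0.023570i   from Y*(Ω₁)=+0.128239+0.136004i, Y(Ω₂)=-0.143588-0.031512i
  term(m=+5) = -0.002320+0.000673i   from Y*(Ω₁)=+0.013472-0.056752i, Y(Ω₂)=-0.020406-0.036028i
  term(m=+6) = +0.000002+0.000100i   from Y*(Ω₁)=-0.011702+0.004253i, Y(Ω₂)=+0.002556-0.007610i
  term(m=+7) = +0.000002+0.000000i   from Y*(Ω₁)=+0.001313+0.000979i, Y(Ω₂)=+0.000884-0.000381i
Accumulated sum +0.488670-0.000000i; after 4π/(2l+1) scaling, +0.409387-0.000000i ⇒ P_7 = 0.409387

0.409387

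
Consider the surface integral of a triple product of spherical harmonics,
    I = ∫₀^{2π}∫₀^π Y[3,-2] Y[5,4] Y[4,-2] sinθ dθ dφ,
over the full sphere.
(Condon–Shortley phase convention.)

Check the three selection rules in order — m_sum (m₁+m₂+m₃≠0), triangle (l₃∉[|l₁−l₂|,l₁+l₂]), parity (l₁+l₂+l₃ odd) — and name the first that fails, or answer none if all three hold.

Σmᵢ = 0  ✓
l₃∈[|l₁−l₂|,l₁+l₂]=[2,8], have l₃=4  ✓
Σlᵢ = 12 ⇒ even  ✓

none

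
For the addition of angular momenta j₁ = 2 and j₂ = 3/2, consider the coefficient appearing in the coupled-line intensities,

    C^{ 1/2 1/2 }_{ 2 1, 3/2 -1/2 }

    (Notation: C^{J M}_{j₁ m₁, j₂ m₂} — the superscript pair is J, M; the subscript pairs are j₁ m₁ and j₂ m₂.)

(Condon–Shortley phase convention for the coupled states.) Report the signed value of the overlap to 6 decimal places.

-0.547723

j₁+j₂−J=3  J+j₁−j₂=1  J−j₁+j₂=0  j₁+j₂+J+1=5
(j₁±m₁, j₂±m₂, J±M) = (3,1,1,2,1,0)
P² = 6/5
sum k=1..1:
  [1] −1/2 = -1/2
S = -1/2
C² = P²·S² = 3/10 ; C = -0.547723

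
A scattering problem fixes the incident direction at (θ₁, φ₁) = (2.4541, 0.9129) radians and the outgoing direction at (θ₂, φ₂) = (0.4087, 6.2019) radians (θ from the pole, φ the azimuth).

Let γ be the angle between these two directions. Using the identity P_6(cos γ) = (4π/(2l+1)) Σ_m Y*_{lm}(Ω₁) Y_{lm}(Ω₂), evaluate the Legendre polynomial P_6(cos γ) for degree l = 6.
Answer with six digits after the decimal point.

0.233377

Addition theorem: P_6(cos γ) = (4π/13) Σ_m Y*_{lm}(Ω₁) Y_{lm}(Ω₂), m = −6…6:
  term(m=-6) = (0.000057, -0.000019)   from Y*(Ω₁)=(0.021851, -0.022761), Y(Ω₂)=(0.001681, 0.000892)
  term(m=-5) = (-0.000518, 0.001959)   from Y*(Ω₁)=(0.019614, 0.131656), Y(Ω₂)=(0.013983, 0.006018)
  term(m=-4) = (-0.015905, -0.017572)   from Y*(Ω₁)=(-0.281290, -0.157345), Y(Ω₂)=(0.069684, 0.023491)
  term(m=-3) = (0.106563, -0.017092)   from Y*(Ω₁)=(0.422540, -0.180090), Y(Ω₂)=(0.228017, 0.056732)
  term(m=-2) = (-0.051121, 0.115225)   from Y*(Ω₁)=(-0.066884, 0.256575), Y(Ω₂)=(0.469146, 0.076948)
  term(m=-1) = (0.059496, 0.091485)   from Y*(Ω₁)=(0.141565, 0.183199), Y(Ω₂)=(0.469802, 0.038272)
  term(m=+0) = (0.044286, 0.000000)   from Y*(Ω₁)=(-0.345773, -0.000000), Y(Ω₂)=(-0.128079, 0.000000)
  term(m=+1) = (0.059496, -0.091485)   from Y*(Ω₁)=(-0.141565, 0.183199), Y(Ω₂)=(-0.469802, 0.038272)
  term(m=+2) = (-0.051121, -0.115225)   from Y*(Ω₁)=(-0.066884, -0.256575), Y(Ω₂)=(0.469146, -0.076948)
  term(m=+3) = (0.106563, 0.017092)   from Y*(Ω₁)=(-0.422540, -0.180090), Y(Ω₂)=(-0.228017, 0.056732)
  term(m=+4) = (-0.015905, 0.017572)   from Y*(Ω₁)=(-0.281290, 0.157345), Y(Ω₂)=(0.069684, -0.023491)
  term(m=+5) = (-0.000518, -0.001959)   from Y*(Ω₁)=(-0.019614, 0.131656), Y(Ω₂)=(-0.013983, 0.006018)
  term(m=+6) = (0.000057, 0.000019)   from Y*(Ω₁)=(0.021851, 0.022761), Y(Ω₂)=(0.001681, -0.000892)
Σ over m = (0.241430, -0.000000); ×(4π/13) → (0.233377, -0.000000). Real part: 0.233377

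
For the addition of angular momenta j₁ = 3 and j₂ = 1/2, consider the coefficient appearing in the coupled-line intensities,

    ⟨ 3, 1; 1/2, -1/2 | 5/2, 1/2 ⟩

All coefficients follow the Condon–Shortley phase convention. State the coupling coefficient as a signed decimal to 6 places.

+√(4/7) ≈ +0.755929

√[6·1!5!0!/7! · 4!2!0!1!3!2!] = √(576/7)
  +(−1)^0/∏(0,1,2,0,3,0)! = 1/12  (running 1/12)
⟨..|..⟩ = √(576/7)·(1/12) = +0.755929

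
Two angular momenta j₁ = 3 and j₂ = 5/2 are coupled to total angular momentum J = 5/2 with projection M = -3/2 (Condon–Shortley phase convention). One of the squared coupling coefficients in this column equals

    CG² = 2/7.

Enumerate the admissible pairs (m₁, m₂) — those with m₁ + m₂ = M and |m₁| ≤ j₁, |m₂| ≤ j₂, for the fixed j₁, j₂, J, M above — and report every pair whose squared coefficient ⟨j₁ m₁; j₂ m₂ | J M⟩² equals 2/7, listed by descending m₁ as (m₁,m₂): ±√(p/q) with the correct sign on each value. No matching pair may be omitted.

Admissible pairs with m₁+m₂ = M = -3/2: (-3,3/2), (-2,1/2), (-1,-1/2), (0,-3/2), (1,-5/2)
  (m₁,m₂)=(1,-5/2): CG² = 2/7, CG = +√(2/7)   ← matches the target
  (m₁,m₂)=(0,-3/2): CG² = 7/30, CG = −√(7/30)
  (m₁,m₂)=(-1,-1/2): CG² = 1/35, CG = +√(1/35)
  (m₁,m₂)=(-2,1/2): CG² = 1/14, CG = +√(1/14)
  (m₁,m₂)=(-3,3/2): CG² = 8/21, CG = −√(8/21)
Pairs with CG² = 2/7: (1,-5/2): +√(2/7)

(1,-5/2): +√(2/7)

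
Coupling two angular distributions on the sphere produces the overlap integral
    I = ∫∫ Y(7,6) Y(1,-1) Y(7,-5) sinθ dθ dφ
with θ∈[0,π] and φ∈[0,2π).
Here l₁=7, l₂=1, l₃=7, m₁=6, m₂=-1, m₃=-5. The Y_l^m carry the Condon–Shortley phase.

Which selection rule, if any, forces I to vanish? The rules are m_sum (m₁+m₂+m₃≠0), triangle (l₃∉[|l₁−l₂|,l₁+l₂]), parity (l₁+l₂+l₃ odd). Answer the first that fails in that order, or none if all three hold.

parity

azimuthal sum: 6 − 1 − 5 = 0  ✓
6 ≤ 7 ≤ 8 (triangle on l)  ✓
L = 7 + 1 + 7 = 15 (odd)  ✗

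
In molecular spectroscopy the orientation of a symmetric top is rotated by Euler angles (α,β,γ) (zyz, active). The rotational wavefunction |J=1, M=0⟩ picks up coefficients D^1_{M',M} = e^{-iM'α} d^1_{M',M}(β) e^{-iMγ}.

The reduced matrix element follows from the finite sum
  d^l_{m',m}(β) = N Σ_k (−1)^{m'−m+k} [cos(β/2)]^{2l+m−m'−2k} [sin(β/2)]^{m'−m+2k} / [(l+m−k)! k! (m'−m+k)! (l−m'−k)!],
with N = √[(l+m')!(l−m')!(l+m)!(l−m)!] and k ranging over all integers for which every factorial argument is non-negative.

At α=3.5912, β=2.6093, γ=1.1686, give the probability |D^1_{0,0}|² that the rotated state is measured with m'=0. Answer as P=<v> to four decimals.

First d^1_{0,0}(β=2.6093), then the phase factors e^{-i(0)α} and e^{-i(0)γ}:
With c≡cos(β/2)=0.263015 and s≡sin(β/2)=0.964792, N=[1·1·1·1]^{1/2}=1.000000
Admissible k: 0..1 (factorial args all ≥0)
  k=0: (−1)^0·1.0000/(1)·0.2630^2·0.9648^0 = +0.069177
  k=1: (−1)^1·1.0000/(1)·0.2630^0·0.9648^2 = -0.930823
d^1_{0,0}(2.6093) = +0.069177 -0.930823 = -0.861646
|D^1_{0,0}|² = |d^1_{0,0}(β)|² = (-0.861646)² = 0.742433 (the z-rotation phases have unit modulus)

P=0.7424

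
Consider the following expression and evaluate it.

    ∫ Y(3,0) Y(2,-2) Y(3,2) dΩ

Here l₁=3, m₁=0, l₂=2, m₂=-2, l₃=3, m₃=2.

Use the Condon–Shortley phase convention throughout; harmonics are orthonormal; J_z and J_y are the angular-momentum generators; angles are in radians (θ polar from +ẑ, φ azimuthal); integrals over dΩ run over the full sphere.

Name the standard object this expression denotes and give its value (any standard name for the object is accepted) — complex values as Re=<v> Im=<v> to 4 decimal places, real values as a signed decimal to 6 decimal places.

Gaunt coefficient, -0.188063

This is a Gaunt coefficient — the integral of a triple product of spherical harmonics over the sphere.
m-sum 0 ✓  L=8 even ✓  1≤3≤5 ✓
Π(2lᵢ+1) = 7×5×7 = 245
triangle coeff Δ(3,2,3) = 1/3780
Σ_t [0,2]: t=0:+1/24 t=1:−1/4 t=2:+1/24 = -1/6
(3j)²=4/105 [(3 2 3; 0 0 0)], sign=+1
Σ_t [0,0]: t=0:+1/24 = 1/24
(3j)²=1/21 [(3 2 3; 0 -2 2)], sign=-1
⇒ 4πI² = 4/9
I = (-1)√(4/9/(4π)) = -0.18806319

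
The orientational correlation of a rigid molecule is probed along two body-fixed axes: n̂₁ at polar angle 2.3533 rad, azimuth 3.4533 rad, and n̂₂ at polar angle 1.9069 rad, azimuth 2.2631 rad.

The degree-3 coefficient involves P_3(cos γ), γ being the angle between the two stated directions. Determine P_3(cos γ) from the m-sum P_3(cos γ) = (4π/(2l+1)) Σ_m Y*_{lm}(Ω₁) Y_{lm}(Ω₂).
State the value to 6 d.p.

-0.443235

Expand P_3 via completeness: Σ_{m} conj(Y_{3,m}) at Ω₁ times Y_{3,m} at Ω₂ —
  m=-3: (-0.088342-0.119730i) × (+0.307027-0.170175i) = -0.047498-0.021727i  (running Σ = -0.047498-0.021727i)
  m=-2: (-0.294200-0.211552i) × (+0.055608-0.295206i) = -0.078812+0.075086i  (running Σ = -0.126310+0.053359i)
  m=-1: (-0.324052-0.104413i) × (+0.088829+0.107124i) = -0.017600-0.043988i  (running Σ = -0.143910+0.009370i)
  m=0: (+0.135363-0.000000i) × (+0.302294+0.000000i) = +0.040919+0.000000i  (running Σ = -0.102991+0.009370i)
  m=1: (+0.324052-0.104413i) × (-0.088829+0.107124i) = -0.017600+0.043988i  (running Σ = -0.120591+0.053359i)
  m=2: (-0.294200+0.211552i) × (+0.055608+0.295206i) = -0.078812-0.075086i  (running Σ = -0.199402-0.021727i)
  m=3: (+0.088342-0.119730i) × (-0.307027-0.170175i) = -0.047498+0.021727i  (running Σ = -0.246901+0.000000i)
Accumulated sum -0.246901+0.000000i; after 4π/(2l+1) scaling, -0.443235+0.000000i ⇒ P_3 = -0.443235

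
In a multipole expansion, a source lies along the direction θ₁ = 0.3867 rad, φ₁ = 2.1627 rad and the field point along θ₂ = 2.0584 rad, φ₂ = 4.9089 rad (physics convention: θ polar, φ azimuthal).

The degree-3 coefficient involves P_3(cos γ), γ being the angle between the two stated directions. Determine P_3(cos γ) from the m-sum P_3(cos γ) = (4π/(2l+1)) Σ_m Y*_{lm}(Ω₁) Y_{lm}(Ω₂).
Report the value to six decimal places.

Term-by-term m-sum for l=3 (normalisation 4π/7 = 1.795196):
  [-3]  conj(Y_{3,-3})(Ω₁) = +0.021912+0.004554i ; Y_{3,-3}(Ω₂) = -0.159949-0.239129i ; Δ = -0.002416-0.005968i
  [-2]  conj(Y_{3,-2})(Ω₁) = -0.050807-0.124668i ; Y_{3,-2}(Ω₂) = +0.345218-0.143124i ; Δ = -0.035383-0.035766i
  [-1]  conj(Y_{3,-1})(Ω₁) = -0.223652+0.332659i ; Y_{3,-1}(Ω₂) = +0.005436+0.027305i ; Δ = -0.010299-0.004298i
  [+0]  conj(Y_{3,0})(Ω₁) = +0.445453-0.000000i ; Y_{3,0}(Ω₂) = +0.332626+0.000000i ; Δ = +0.148169+0.000000i
  [+1]  conj(Y_{3,1})(Ω₁) = +0.223652+0.332659i ; Y_{3,1}(Ω₂) = -0.005436+0.027305i ; Δ = -0.010299+0.004298i
  [+2]  conj(Y_{3,2})(Ω₁) = -0.050807+0.124668i ; Y_{3,2}(Ω₂) = +0.345218+0.143124i ; Δ = -0.035383+0.035766i
  [+3]  conj(Y_{3,3})(Ω₁) = -0.021912+0.004554i ; Y_{3,3}(Ω₂) = +0.159949-0.239129i ; Δ = -0.002416+0.005968i
Accumulated sum +0.051975+0.000000i; after 4π/(2l+1) scaling, +0.093304+0.000000i ⇒ P_3 = 0.093304

0.093304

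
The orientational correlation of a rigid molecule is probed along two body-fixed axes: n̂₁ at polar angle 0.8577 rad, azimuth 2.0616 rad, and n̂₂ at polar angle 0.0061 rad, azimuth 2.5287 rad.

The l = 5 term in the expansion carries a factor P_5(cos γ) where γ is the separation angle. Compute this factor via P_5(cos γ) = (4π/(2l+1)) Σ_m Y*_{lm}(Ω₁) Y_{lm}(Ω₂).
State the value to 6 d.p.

-0.288284

Addition theorem: P_5(cos γ) = (4π/11) Σ_m Y*_{lm}(Ω₁) Y_{lm}(Ω₂), m = −5…5:
  m=-5: Y*=-0.072907-0.088774i  Y=+0.000000-0.000000i  product -0.000000-0.000000i
  m=-4: Y*=-0.120158+0.290317i  Y=-0.000000+0.000000i  product -0.000000-0.000000i
  m=-3: Y*=+0.424749-0.041924i  Y=+0.000000-0.000001i  product +0.000000-0.000000i
  m=-2: Y*=-0.100037-0.149670i  Y=+0.000043+0.000119i  product +0.000013-0.000018i
  m=-1: Y*=+0.130771-0.244697i  Y=-0.012783-0.008990i  product -0.003871+0.001952i
  m=+0: Y*=-0.261545-0.000000i  Y=+0.935341+0.000000i  product -0.244634-0.000000i
  m=+1: Y*=-0.130771-0.244697i  Y=+0.012783-0.008990i  product -0.003871-0.001952i
  m=+2: Y*=-0.100037+0.149670i  Y=+0.000043-0.000119i  product +0.000013+0.000018i
  m=+3: Y*=-0.424749-0.041924i  Y=-0.000000-0.000001i  product +0.000000+0.000000i
  m=+4: Y*=-0.120158-0.290317i  Y=-0.000000-0.000000i  product -0.000000+0.000000i
  m=+5: Y*=+0.072907-0.088774i  Y=-0.000000-0.000000i  product -0.000000+0.000000i
Σ over m = -0.252350+0.000000i; ×(4π/11) → -0.288284+0.000000i. Real part: -0.288284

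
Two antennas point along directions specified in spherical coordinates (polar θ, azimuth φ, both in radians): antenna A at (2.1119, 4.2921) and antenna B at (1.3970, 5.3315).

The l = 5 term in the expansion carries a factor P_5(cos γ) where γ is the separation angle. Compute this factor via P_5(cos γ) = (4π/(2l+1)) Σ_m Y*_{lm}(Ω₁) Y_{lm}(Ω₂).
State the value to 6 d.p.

0.330164

Addition theorem: P_5(cos γ) = (4π/11) Σ_m Y*_{lm}(Ω₁) Y_{lm}(Ω₂), m = −5…5:
  m=-5: Y*=-0.18520 + 0.10868j  Y=0.01980 - 0.42975j  product 0.04304 + 0.08174j
  m=-4: Y*=0.04494 + 0.40558j  Y=-0.18793 - 0.14741j  product 0.05134 - 0.08285j
  m=-3: Y*=0.28793 + 0.09221j  Y=0.23174 - 0.06828j  product 0.07302 + 0.00171j
  m=-2: Y*=-0.08730 + 0.09751j  Y=0.08449 - 0.24462j  product 0.01648 + 0.02959j
  m=-1: Y*=0.13847 + 0.30983j  Y=0.10986 + 0.15418j  product -0.03256 + 0.05539j
  m=+0: Y*=-0.05198 + 0.00000j  Y=0.26216 + 0.00000j  product -0.01363 + 0.00000j
  m=+1: Y*=-0.13847 + 0.30983j  Y=-0.10986 + 0.15418j  product -0.03256 - 0.05539j
  m=+2: Y*=-0.08730 - 0.09751j  Y=0.08449 + 0.24462j  product 0.01648 - 0.02959j
  m=+3: Y*=-0.28793 + 0.09221j  Y=-0.23174 - 0.06828j  product 0.07302 - 0.00171j
  m=+4: Y*=0.04494 - 0.40558j  Y=-0.18793 + 0.14741j  product 0.05134 + 0.08285j
  m=+5: Y*=0.18520 + 0.10868j  Y=-0.01980 - 0.42975j  product 0.04304 - 0.08174j
Accumulated sum 0.28901 + 0.00000j; after 4π/(2l+1) scaling, 0.33016 + 0.00000j ⇒ P_5 = 0.330164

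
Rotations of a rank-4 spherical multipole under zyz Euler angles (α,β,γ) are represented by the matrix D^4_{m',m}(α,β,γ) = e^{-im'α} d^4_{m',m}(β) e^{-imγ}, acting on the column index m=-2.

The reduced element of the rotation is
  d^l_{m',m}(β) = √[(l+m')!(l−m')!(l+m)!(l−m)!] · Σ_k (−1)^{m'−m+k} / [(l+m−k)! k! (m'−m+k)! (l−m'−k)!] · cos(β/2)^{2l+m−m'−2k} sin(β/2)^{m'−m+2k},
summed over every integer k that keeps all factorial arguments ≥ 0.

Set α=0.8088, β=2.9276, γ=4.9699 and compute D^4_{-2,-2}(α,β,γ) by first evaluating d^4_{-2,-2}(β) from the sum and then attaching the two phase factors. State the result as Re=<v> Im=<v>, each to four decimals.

Re=0.0010 Im=-0.0016

First d^4_{-2,-2}(β=2.9276), then the phase factors e^{-i(-2)α} and e^{-i(-2)γ}:
With c≡cos(β/2)=0.106792 and s≡sin(β/2)=0.994281, N=[2·720·2·720]^{1/2}=1440.000000
k: max(0,(-2)−(-2))=0 … min(4+(-2),4−(-2))=2
  k=0: (−1)^0·1440.0000/(1440)·0.1068^8·0.9943^0 = +0.000000
  k=1: (−1)^1·1440.0000/(120)·0.1068^6·0.9943^2 = -0.000018
  k=2: (−1)^2·1440.0000/(96)·0.1068^4·0.9943^4 = +0.001907
d^4_{-2,-2}(2.9276) = +0.000000 -0.000018 +0.001907 = +0.001889
D = (-0.046787+0.998905i)·(+0.001889)·(-0.870282-0.492554i) = +0.001006-0.001599i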